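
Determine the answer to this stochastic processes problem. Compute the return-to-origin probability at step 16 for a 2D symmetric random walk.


P = C(16,8)^2 / 4^16
= 12870^2 / 4294967296
= 165636900 / 4294967296
= 0.0386

0.0386


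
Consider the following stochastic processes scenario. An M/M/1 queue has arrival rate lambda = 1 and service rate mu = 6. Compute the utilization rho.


rho = lambda/mu
= 1/6
= 0.1667

0.1667


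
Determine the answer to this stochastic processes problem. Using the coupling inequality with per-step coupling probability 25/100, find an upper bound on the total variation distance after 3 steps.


TV distance bound <= (1-delta)^n
= (1 - 0.2500)^3
= 0.7500^3
= 0.4219

0.4219


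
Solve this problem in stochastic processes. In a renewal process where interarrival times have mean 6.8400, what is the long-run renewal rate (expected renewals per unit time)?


Long-run renewal rate = 1/E(X)
= 1/6.8400
= 0.1462

0.1462


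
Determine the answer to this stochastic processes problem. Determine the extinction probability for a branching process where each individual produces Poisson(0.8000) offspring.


Since mu = 0.8000 <= 1, extinction probability = 1.

1.0000


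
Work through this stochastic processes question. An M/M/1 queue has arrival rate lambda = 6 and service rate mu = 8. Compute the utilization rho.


rho = lambda/mu
= 6/8
= 0.7500

0.7500


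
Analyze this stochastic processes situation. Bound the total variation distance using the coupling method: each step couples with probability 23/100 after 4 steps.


TV distance bound <= (1-delta)^n
= (1 - 0.2300)^4
= 0.7700^4
= 0.3515

0.3515


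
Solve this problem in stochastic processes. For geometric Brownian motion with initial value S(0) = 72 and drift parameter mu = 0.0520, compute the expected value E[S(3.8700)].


E[S(t)] = S(0) * exp(mu * t)
= 72 * exp(0.0520 * 3.8700)
= 72 * 1.2229
= 88.0501

88.0501


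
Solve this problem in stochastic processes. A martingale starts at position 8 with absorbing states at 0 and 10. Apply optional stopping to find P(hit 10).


By optional stopping theorem: E(M at tau) = M(0) = 8
P(hit 10)*10 + P(hit 0)*0 = 8
P(hit 10) = (8 - 0)/(10 - 0) = 4/5 = 0.8000

0.8000


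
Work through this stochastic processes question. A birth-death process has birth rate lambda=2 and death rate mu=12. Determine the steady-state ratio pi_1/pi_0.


For birth-death process, pi_n/pi_0 = (lambda/mu)^n
= (2/12)^1
= 0.1667

0.1667


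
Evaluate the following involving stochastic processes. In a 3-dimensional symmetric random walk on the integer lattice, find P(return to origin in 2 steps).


P(return in 2 steps) = P(reverse first step) = 1/(2d)
= 1/6
= 0.1667

0.1667


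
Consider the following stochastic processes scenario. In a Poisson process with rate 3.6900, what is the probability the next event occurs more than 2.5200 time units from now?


P(X > t) = exp(-lambda * t)
= exp(-3.6900 * 2.5200)
= exp(-9.2988) = 9.1534e-05

9.1534e-05


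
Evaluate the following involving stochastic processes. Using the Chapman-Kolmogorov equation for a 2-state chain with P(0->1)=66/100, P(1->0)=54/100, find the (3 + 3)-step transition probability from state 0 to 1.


P^6 = P^3 * P^3
Computing via matrix multiplication of the transition matrix.
Entry (0,1) of P^6 = 0.5500

0.5500


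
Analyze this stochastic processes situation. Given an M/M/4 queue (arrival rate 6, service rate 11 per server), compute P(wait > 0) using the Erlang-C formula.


a = lambda/mu = 0.5455
rho = a/c = 0.1364
Erlang-C formula applied:
C(c,a) = 0.0025

0.0025


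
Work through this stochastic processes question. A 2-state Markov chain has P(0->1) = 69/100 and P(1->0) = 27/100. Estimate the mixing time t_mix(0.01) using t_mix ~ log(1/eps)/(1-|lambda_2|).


lambda_2 = |1 - p01 - p10| = |1 - 0.6900 - 0.2700| = 0.0400
t_mix ~ log(1/eps)/(1 - |lambda_2|)
= log(100)/(1 - 0.0400) = 4.6052/0.9600
= 4.7971

4.7971


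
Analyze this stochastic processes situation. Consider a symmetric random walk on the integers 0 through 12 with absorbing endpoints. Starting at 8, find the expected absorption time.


For symmetric RW on 0,...,N with absorbing barriers, E(i) = i*(N-i)
E(8) = 8 * 4 = 32

32


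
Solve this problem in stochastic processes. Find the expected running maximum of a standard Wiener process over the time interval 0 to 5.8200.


E(max B(s)) = sqrt(2t/pi)
= sqrt(2*5.8200/pi)
= sqrt(3.7051)
= 1.9249

1.9249


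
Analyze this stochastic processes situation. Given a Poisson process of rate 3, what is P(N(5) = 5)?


P(N(t)=k) = (lambda*t)^k * exp(-lambda*t) / k!
lambda*t = 15
= 15^5 * exp(-15) / 5!
= 759375 * 3.0590e-07 / 120
= 0.0019

0.0019


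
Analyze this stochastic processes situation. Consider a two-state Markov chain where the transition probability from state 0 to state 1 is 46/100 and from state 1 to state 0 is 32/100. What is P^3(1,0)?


Computing P^3 by matrix multiplication.
P = [[0.5400, 0.4600], [0.3200, 0.6800]]
After raising P to the power 3:
P^3(1,0) = 0.4059

0.4059


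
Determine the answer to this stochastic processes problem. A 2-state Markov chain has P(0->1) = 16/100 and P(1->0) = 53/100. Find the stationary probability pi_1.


Stationary distribution: pi_0 = p10/(p01+p10), pi_1 = p01/(p01+p10)
p01 = 0.1600, p10 = 0.5300
pi_1 = 0.2319

0.2319


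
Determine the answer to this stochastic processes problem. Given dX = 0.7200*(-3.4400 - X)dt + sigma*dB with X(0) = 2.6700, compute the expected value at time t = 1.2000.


E[X(t)] = mu + (X(0) - mu)*exp(-theta*t)
= -3.4400 + (2.6700 - -3.4400)*exp(-0.7200*1.2000)
= -3.4400 + 6.1100 * 0.4215
= -0.8648

-0.8648


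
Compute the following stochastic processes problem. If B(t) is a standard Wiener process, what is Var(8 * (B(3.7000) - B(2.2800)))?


Var(alpha*(B(t)-B(s))) = alpha^2 * (t-s)
= 8^2 * (3.7000 - 2.2800)
= 64 * 1.4200
= 90.8800

90.8800


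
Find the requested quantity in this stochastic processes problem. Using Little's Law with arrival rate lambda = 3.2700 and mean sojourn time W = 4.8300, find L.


Little's Law: L = lambda * W
= 3.2700 * 4.8300
= 15.7941

15.7941


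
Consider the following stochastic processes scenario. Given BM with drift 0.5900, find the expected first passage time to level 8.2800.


Expected first passage time = a/mu
= 8.2800/0.5900
= 14.0339

14.0339


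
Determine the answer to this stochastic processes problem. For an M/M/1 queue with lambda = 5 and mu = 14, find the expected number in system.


rho = 5/14 = 0.3571
L = rho/(1-rho)
= 0.3571/0.6429
= 0.5556

0.5556


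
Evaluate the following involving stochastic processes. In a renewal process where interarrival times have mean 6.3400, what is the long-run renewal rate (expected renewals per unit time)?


Long-run renewal rate = 1/E(X)
= 1/6.3400
= 0.1577

0.1577


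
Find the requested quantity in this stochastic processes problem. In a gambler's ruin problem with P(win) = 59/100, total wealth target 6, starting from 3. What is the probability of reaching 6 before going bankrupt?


Gambler's ruin formula:
r = q/p = 0.4100/0.5900 = 0.6949
P(win) = (1 - r^i)/(1 - r^N)
= (1 - 0.6949^3)/(1 - 0.6949^6)
= 0.7487

0.7487


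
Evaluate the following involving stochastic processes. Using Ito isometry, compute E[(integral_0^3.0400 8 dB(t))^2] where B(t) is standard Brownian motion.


By Ito isometry: E[(int f dB)^2] = int f^2 dt
= 8^2 * 3.0400
= 64 * 3.0400 = 194.5600

194.5600


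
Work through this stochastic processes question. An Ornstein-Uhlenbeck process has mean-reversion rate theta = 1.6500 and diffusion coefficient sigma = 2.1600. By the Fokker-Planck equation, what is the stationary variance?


Stationary variance = sigma^2 / (2*theta)
= 2.1600^2 / (2*1.6500)
= 4.6656 / 3.3000
= 1.4138

1.4138


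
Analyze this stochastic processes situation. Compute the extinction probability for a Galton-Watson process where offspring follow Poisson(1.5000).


Since mu = 1.5000 > 1, extinction prob q < 1.
Solve s = exp(mu*(s-1)) iteratively.
q = 0.4172

0.4172


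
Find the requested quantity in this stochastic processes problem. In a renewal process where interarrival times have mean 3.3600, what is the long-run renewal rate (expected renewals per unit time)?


Long-run renewal rate = 1/E(X)
= 1/3.3600
= 0.2976

0.2976


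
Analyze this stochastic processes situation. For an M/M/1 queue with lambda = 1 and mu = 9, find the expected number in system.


rho = 1/9 = 0.1111
L = rho/(1-rho)
= 0.1111/0.8889
= 0.1250

0.1250


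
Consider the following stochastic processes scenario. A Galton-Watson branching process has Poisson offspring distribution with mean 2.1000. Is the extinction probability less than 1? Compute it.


Since mu = 2.1000 > 1, extinction prob q < 1.
Solve s = exp(mu*(s-1)) iteratively.
q = 0.1779

0.1779


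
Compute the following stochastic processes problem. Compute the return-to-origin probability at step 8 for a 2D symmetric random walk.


P = C(8,4)^2 / 4^8
= 70^2 / 65536
= 4900 / 65536
= 0.0748

0.0748


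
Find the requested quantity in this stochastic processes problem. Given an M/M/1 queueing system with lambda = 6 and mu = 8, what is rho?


rho = lambda/mu
= 6/8
= 0.7500

0.7500


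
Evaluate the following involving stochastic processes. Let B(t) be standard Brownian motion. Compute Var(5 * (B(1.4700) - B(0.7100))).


Var(alpha*(B(t)-B(s))) = alpha^2 * (t-s)
= 5^2 * (1.4700 - 0.7100)
= 25 * 0.7600
= 19.0000

19.0000


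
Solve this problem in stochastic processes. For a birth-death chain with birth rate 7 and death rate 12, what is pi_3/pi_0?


For birth-death process, pi_n/pi_0 = (lambda/mu)^n
= (7/12)^3
= 0.1985

0.1985


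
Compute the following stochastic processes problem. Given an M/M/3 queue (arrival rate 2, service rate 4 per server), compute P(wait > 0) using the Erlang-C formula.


a = lambda/mu = 0.5000
rho = a/c = 0.1667
Erlang-C formula applied:
C(c,a) = 0.0152

0.0152


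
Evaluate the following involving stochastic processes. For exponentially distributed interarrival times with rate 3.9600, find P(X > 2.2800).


P(X > t) = exp(-lambda * t)
= exp(-3.9600 * 2.2800)
= exp(-9.0288) = 1.1991e-04

1.1991e-04


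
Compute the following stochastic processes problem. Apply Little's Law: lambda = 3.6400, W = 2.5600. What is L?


Little's Law: L = lambda * W
= 3.6400 * 2.5600
= 9.3184

9.3184


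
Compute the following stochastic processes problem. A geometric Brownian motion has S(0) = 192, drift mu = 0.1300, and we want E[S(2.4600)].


E[S(t)] = S(0) * exp(mu * t)
= 192 * exp(0.1300 * 2.4600)
= 192 * 1.3769
= 264.3557

264.3557


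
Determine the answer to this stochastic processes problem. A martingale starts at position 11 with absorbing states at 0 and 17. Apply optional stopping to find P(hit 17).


By optional stopping theorem: E(M at tau) = M(0) = 11
P(hit 17)*17 + P(hit 0)*0 = 11
P(hit 17) = (11 - 0)/(17 - 0) = 11/17 = 0.6471

0.6471


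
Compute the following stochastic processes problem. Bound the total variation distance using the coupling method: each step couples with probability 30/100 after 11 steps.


TV distance bound <= (1-delta)^n
= (1 - 0.3000)^11
= 0.7000^11
= 0.0198

0.0198


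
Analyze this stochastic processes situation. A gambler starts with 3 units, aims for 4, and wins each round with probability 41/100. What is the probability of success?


Gambler's ruin formula:
r = q/p = 0.5900/0.4100 = 1.4390
P(win) = (1 - r^i)/(1 - r^N)
= (1 - 1.4390^3)/(1 - 1.4390^4)
= 0.6021

0.6021


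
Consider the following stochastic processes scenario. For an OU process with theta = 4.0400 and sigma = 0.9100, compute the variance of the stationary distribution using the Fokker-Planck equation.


Stationary variance = sigma^2 / (2*theta)
= 0.9100^2 / (2*4.0400)
= 0.8281 / 8.0800
= 0.1025

0.1025


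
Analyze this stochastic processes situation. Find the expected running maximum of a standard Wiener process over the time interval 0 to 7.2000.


E(max B(s)) = sqrt(2t/pi)
= sqrt(2*7.2000/pi)
= sqrt(4.5837)
= 2.1409

2.1409


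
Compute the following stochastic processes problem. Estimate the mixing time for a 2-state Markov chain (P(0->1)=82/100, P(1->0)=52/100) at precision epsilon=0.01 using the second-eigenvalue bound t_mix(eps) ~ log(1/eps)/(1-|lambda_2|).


lambda_2 = |1 - p01 - p10| = |1 - 0.8200 - 0.5200| = 0.3400
t_mix ~ log(1/eps)/(1 - |lambda_2|)
= log(100)/(1 - 0.3400) = 4.6052/0.6600
= 6.9775

6.9775


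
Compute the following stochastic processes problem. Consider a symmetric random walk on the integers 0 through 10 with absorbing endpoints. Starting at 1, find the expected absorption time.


For symmetric RW on 0,...,N with absorbing barriers, E(i) = i*(N-i)
E(1) = 1 * 9 = 9

9


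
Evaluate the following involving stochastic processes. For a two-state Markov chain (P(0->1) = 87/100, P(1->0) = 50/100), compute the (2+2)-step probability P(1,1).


P^4 = P^2 * P^2
Computing via matrix multiplication of the transition matrix.
Entry (1,1) of P^4 = 0.6419

0.6419


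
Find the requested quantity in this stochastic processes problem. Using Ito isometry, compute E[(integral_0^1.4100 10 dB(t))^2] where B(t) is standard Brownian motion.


By Ito isometry: E[(int f dB)^2] = int f^2 dt
= 10^2 * 1.4100
= 100 * 1.4100 = 141.0000

141.0000


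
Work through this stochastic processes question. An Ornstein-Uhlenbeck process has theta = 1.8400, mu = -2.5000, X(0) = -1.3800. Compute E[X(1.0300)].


E[X(t)] = mu + (X(0) - mu)*exp(-theta*t)
= -2.5000 + (-1.3800 - -2.5000)*exp(-1.8400*1.0300)
= -2.5000 + 1.1200 * 0.1503
= -2.3317

-2.3317


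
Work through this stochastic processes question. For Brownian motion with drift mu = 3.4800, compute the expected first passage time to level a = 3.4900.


Expected first passage time = a/mu
= 3.4900/3.4800
= 1.0029

1.0029


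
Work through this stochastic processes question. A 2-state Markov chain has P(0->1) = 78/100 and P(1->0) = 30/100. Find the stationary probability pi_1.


Stationary distribution: pi_0 = p10/(p01+p10), pi_1 = p01/(p01+p10)
p01 = 0.7800, p10 = 0.3000
pi_1 = 0.7222

0.7222


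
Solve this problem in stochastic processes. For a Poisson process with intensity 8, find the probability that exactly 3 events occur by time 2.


P(N(t)=k) = (lambda*t)^k * exp(-lambda*t) / k!
lambda*t = 16
= 16^3 * exp(-16) / 3!
= 4096 * 1.1254e-07 / 6
= 7.6824e-05

7.6824e-05


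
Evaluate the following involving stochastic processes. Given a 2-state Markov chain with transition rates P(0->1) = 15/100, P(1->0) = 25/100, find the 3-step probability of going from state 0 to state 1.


Computing P^3 by matrix multiplication.
P = [[0.8500, 0.1500], [0.2500, 0.7500]]
After raising P to the power 3:
P^3(0,1) = 0.2940

0.2940


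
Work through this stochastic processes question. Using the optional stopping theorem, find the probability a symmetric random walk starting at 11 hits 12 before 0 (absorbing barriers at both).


By optional stopping theorem: E(M at tau) = M(0) = 11
P(hit 12)*12 + P(hit 0)*0 = 11
P(hit 12) = (11 - 0)/(12 - 0) = 11/12 = 0.9167

0.9167


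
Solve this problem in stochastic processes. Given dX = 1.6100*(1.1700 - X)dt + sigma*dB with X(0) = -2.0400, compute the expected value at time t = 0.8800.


E[X(t)] = mu + (X(0) - mu)*exp(-theta*t)
= 1.1700 + (-2.0400 - 1.1700)*exp(-1.6100*0.8800)
= 1.1700 + -3.2100 * 0.2425
= 0.3916

0.3916


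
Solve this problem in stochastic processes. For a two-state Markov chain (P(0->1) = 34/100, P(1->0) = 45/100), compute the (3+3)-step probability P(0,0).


P^6 = P^3 * P^3
Computing via matrix multiplication of the transition matrix.
Entry (0,0) of P^6 = 0.5697

0.5697


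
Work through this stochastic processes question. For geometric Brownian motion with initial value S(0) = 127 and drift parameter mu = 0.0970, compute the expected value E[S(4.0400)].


E[S(t)] = S(0) * exp(mu * t)
= 127 * exp(0.0970 * 4.0400)
= 127 * 1.4798
= 187.9295

187.9295


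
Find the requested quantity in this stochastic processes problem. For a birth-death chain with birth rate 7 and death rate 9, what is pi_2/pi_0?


For birth-death process, pi_n/pi_0 = (lambda/mu)^n
= (7/9)^2
= 0.6049

0.6049


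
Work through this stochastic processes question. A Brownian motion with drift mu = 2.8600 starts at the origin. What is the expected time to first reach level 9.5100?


Expected first passage time = a/mu
= 9.5100/2.8600
= 3.3252

3.3252


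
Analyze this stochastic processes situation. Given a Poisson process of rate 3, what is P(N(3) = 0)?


P(N(t)=k) = (lambda*t)^k * exp(-lambda*t) / k!
lambda*t = 9
= 9^0 * exp(-9) / 0!
= 1 * 1.2341e-04 / 1
= 1.2341e-04

1.2341e-04


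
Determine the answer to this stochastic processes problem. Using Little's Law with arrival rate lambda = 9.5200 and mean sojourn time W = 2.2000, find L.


Little's Law: L = lambda * W
= 9.5200 * 2.2000
= 20.9440

20.9440


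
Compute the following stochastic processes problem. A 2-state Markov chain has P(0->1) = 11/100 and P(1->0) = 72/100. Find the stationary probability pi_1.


Stationary distribution: pi_0 = p10/(p01+p10), pi_1 = p01/(p01+p10)
p01 = 0.1100, p10 = 0.7200
pi_1 = 0.1325

0.1325


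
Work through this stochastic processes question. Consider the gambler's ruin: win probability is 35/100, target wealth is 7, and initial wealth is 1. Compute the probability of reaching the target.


Gambler's ruin formula:
r = q/p = 0.6500/0.3500 = 1.8571
P(win) = (1 - r^i)/(1 - r^N)
= (1 - 1.8571^1)/(1 - 1.8571^7)
= 0.0114

0.0114


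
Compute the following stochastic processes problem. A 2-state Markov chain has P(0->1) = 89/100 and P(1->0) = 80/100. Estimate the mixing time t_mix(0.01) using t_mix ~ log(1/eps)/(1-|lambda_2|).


lambda_2 = |1 - p01 - p10| = |1 - 0.8900 - 0.8000| = 0.6900
t_mix ~ log(1/eps)/(1 - |lambda_2|)
= log(100)/(1 - 0.6900) = 4.6052/0.3100
= 14.8554

14.8554


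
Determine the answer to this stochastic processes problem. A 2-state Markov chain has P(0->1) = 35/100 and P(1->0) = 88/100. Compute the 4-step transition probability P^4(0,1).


Computing P^4 by matrix multiplication.
P = [[0.6500, 0.3500], [0.8800, 0.1200]]
After raising P to the power 4:
P^4(0,1) = 0.2838

0.2838


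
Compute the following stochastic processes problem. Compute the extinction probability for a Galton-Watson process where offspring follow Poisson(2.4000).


Since mu = 2.4000 > 1, extinction prob q < 1.
Solve s = exp(mu*(s-1)) iteratively.
q = 0.1214

0.1214


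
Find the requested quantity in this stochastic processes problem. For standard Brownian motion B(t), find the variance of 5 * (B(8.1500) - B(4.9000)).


Var(alpha*(B(t)-B(s))) = alpha^2 * (t-s)
= 5^2 * (8.1500 - 4.9000)
= 25 * 3.2500
= 81.2500

81.2500


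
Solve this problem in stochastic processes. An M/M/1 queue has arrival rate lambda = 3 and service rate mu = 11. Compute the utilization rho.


rho = lambda/mu
= 3/11
= 0.2727

0.2727


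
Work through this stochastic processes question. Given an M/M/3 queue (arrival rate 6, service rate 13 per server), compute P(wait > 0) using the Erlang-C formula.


a = lambda/mu = 0.4615
rho = a/c = 0.1538
Erlang-C formula applied:
C(c,a) = 0.0122

0.0122


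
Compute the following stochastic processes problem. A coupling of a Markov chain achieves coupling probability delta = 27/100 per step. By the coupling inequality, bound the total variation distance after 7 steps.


TV distance bound <= (1-delta)^n
= (1 - 0.2700)^7
= 0.7300^7
= 0.1105

0.1105


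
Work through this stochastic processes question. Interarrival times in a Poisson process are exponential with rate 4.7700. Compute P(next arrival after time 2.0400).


P(X > t) = exp(-lambda * t)
= exp(-4.7700 * 2.0400)
= exp(-9.7308) = 5.9425e-05

5.9425e-05


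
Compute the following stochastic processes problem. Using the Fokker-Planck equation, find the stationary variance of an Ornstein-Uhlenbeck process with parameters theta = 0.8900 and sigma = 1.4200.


Stationary variance = sigma^2 / (2*theta)
= 1.4200^2 / (2*0.8900)
= 2.0164 / 1.7800
= 1.1328

1.1328


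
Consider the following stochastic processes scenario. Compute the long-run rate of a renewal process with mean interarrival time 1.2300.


Long-run renewal rate = 1/E(X)
= 1/1.2300
= 0.8130

0.8130


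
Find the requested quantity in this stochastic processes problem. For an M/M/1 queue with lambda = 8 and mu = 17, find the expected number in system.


rho = 8/17 = 0.4706
L = rho/(1-rho)
= 0.4706/0.5294
= 0.8889

0.8889


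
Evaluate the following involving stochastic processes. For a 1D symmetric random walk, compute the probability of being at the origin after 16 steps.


P(S(16) = 0) = C(16,8) / 4^8
= 12870 / 65536
= 0.1964

0.1964


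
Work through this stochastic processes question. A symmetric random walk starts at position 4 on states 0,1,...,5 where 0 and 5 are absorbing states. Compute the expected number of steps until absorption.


For symmetric RW on 0,...,N with absorbing barriers, E(i) = i*(N-i)
E(4) = 4 * 1 = 4

4


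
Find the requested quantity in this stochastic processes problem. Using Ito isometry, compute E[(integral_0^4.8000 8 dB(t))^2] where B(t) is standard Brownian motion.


By Ito isometry: E[(int f dB)^2] = int f^2 dt
= 8^2 * 4.8000
= 64 * 4.8000 = 307.2000

307.2000


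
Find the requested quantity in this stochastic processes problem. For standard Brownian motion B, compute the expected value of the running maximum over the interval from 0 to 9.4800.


E(max B(s)) = sqrt(2t/pi)
= sqrt(2*9.4800/pi)
= sqrt(6.0352)
= 2.4567

2.4567


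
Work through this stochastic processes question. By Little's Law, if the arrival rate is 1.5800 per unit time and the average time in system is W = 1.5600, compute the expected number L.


Little's Law: L = lambda * W
= 1.5800 * 1.5600
= 2.4648

2.4648


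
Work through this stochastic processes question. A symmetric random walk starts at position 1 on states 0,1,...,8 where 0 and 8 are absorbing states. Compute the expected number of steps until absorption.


For symmetric RW on 0,...,N with absorbing barriers, E(i) = i*(N-i)
E(1) = 1 * 7 = 7

7


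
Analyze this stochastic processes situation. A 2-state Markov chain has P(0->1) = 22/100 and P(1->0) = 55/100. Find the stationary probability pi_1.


Stationary distribution: pi_0 = p10/(p01+p10), pi_1 = p01/(p01+p10)
p01 = 0.2200, p10 = 0.5500
pi_1 = 0.2857

0.2857


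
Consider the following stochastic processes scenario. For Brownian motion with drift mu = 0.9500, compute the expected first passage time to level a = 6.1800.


Expected first passage time = a/mu
= 6.1800/0.9500
= 6.5053

6.5053


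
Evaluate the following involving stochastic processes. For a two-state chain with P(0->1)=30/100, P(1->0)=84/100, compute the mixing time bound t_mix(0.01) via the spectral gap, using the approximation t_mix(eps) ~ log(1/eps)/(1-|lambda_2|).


lambda_2 = |1 - p01 - p10| = |1 - 0.3000 - 0.8400| = 0.1400
t_mix ~ log(1/eps)/(1 - |lambda_2|)
= log(100)/(1 - 0.1400) = 4.6052/0.8600
= 5.3548

5.3548


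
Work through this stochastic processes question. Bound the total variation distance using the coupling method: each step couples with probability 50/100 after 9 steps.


TV distance bound <= (1-delta)^n
= (1 - 0.5000)^9
= 0.5000^9
= 0.0020

0.0020


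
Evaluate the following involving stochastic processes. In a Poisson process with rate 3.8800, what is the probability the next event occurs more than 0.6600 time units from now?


P(X > t) = exp(-lambda * t)
= exp(-3.8800 * 0.6600)
= exp(-2.5608) = 0.0772

0.0772


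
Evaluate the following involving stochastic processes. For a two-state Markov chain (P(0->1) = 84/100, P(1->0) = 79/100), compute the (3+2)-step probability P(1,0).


P^5 = P^3 * P^2
Computing via matrix multiplication of the transition matrix.
Entry (1,0) of P^5 = 0.5328

0.5328


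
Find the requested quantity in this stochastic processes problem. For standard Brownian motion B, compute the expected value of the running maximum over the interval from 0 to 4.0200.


E(max B(s)) = sqrt(2t/pi)
= sqrt(2*4.0200/pi)
= sqrt(2.5592)
= 1.5998

1.5998


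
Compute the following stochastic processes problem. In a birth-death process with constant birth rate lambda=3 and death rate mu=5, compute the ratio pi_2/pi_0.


For birth-death process, pi_n/pi_0 = (lambda/mu)^n
= (3/5)^2
= 0.3600

0.3600


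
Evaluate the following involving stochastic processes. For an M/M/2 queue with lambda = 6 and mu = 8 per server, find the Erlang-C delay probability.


a = lambda/mu = 0.7500
rho = a/c = 0.3750
Erlang-C formula applied:
C(c,a) = 0.2045

0.2045


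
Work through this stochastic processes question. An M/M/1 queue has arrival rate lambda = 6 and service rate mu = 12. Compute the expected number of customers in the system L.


rho = 6/12 = 0.5000
L = rho/(1-rho)
= 0.5000/0.5000
= 1.0000

1.0000


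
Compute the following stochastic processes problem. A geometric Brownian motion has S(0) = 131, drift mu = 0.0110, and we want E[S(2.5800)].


E[S(t)] = S(0) * exp(mu * t)
= 131 * exp(0.0110 * 2.5800)
= 131 * 1.0288
= 134.7710

134.7710


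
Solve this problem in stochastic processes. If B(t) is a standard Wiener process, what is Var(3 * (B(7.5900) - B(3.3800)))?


Var(alpha*(B(t)-B(s))) = alpha^2 * (t-s)
= 3^2 * (7.5900 - 3.3800)
= 9 * 4.2100
= 37.8900

37.8900


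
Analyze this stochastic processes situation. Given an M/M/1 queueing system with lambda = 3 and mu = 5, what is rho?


rho = lambda/mu
= 3/5
= 0.6000

0.6000


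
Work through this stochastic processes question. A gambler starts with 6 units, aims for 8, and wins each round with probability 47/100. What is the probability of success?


Gambler's ruin formula:
r = q/p = 0.5300/0.4700 = 1.1277
P(win) = (1 - r^i)/(1 - r^N)
= (1 - 1.1277^6)/(1 - 1.1277^8)
= 0.6541

0.6541


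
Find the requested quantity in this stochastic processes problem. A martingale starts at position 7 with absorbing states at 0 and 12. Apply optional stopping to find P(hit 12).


By optional stopping theorem: E(M at tau) = M(0) = 7
P(hit 12)*12 + P(hit 0)*0 = 7
P(hit 12) = (7 - 0)/(12 - 0) = 7/12 = 0.5833

0.5833


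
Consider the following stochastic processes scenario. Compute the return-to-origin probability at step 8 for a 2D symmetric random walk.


P = C(8,4)^2 / 4^8
= 70^2 / 65536
= 4900 / 65536
= 0.0748

0.0748


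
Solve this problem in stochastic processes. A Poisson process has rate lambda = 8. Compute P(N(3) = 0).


P(N(t)=k) = (lambda*t)^k * exp(-lambda*t) / k!
lambda*t = 24
= 24^0 * exp(-24) / 0!
= 1 * 3.7751e-11 / 1
= 3.7751e-11

3.7751e-11


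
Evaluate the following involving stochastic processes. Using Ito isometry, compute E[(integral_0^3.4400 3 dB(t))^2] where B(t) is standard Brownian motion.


By Ito isometry: E[(int f dB)^2] = int f^2 dt
= 3^2 * 3.4400
= 9 * 3.4400 = 30.9600

30.9600


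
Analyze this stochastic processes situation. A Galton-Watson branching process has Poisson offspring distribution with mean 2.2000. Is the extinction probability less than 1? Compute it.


Since mu = 2.2000 > 1, extinction prob q < 1.
Solve s = exp(mu*(s-1)) iteratively.
q = 0.1563

0.1563


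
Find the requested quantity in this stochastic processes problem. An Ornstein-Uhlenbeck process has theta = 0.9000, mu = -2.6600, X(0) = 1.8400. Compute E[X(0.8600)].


E[X(t)] = mu + (X(0) - mu)*exp(-theta*t)
= -2.6600 + (1.8400 - -2.6600)*exp(-0.9000*0.8600)
= -2.6600 + 4.5000 * 0.4612
= -0.5848

-0.5848


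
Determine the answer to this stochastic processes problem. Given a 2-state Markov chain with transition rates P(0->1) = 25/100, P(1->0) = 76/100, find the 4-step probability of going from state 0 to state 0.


Computing P^4 by matrix multiplication.
P = [[0.7500, 0.2500], [0.7600, 0.2400]]
After raising P to the power 4:
P^4(0,0) = 0.7525

0.7525


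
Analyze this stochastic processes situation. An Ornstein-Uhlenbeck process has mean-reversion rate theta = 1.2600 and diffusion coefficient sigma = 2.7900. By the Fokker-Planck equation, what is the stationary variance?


Stationary variance = sigma^2 / (2*theta)
= 2.7900^2 / (2*1.2600)
= 7.7841 / 2.5200
= 3.0889

3.0889


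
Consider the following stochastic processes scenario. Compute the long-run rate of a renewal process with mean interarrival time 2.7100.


Long-run renewal rate = 1/E(X)
= 1/2.7100
= 0.3690

0.3690


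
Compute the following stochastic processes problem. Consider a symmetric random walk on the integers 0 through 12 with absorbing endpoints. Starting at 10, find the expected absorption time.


For symmetric RW on 0,...,N with absorbing barriers, E(i) = i*(N-i)
E(10) = 10 * 2 = 20

20


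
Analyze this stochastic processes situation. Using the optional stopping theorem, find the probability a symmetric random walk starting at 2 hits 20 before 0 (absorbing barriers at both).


By optional stopping theorem: E(M at tau) = M(0) = 2
P(hit 20)*20 + P(hit 0)*0 = 2
P(hit 20) = (2 - 0)/(20 - 0) = 1/10 = 0.1000

0.1000


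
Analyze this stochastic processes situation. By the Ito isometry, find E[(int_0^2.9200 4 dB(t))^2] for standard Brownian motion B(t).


By Ito isometry: E[(int f dB)^2] = int f^2 dt
= 4^2 * 2.9200
= 16 * 2.9200 = 46.7200

46.7200


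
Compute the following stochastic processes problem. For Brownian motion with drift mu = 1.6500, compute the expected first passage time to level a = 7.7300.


Expected first passage time = a/mu
= 7.7300/1.6500
= 4.6848

4.6848


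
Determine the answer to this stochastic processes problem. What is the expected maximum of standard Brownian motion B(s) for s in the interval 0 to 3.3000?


E(max B(s)) = sqrt(2t/pi)
= sqrt(2*3.3000/pi)
= sqrt(2.1008)
= 1.4494

1.4494


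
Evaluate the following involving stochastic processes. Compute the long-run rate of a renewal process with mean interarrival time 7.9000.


Long-run renewal rate = 1/E(X)
= 1/7.9000
= 0.1266

0.1266


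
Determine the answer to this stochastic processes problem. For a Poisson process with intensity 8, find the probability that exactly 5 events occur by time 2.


P(N(t)=k) = (lambda*t)^k * exp(-lambda*t) / k!
lambda*t = 16
= 16^5 * exp(-16) / 5!
= 1048576 * 1.1254e-07 / 120
= 9.8335e-04

9.8335e-04


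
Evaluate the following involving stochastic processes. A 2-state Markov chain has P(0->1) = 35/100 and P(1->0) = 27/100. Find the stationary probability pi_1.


Stationary distribution: pi_0 = p10/(p01+p10), pi_1 = p01/(p01+p10)
p01 = 0.3500, p10 = 0.2700
pi_1 = 0.5645

0.5645


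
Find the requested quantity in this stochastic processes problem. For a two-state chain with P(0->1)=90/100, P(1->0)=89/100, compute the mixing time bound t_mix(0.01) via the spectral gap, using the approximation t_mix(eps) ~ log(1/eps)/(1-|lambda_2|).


lambda_2 = |1 - p01 - p10| = |1 - 0.9000 - 0.8900| = 0.7900
t_mix ~ log(1/eps)/(1 - |lambda_2|)
= log(100)/(1 - 0.7900) = 4.6052/0.2100
= 21.9294

21.9294


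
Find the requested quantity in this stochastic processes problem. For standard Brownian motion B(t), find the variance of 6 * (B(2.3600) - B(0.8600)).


Var(alpha*(B(t)-B(s))) = alpha^2 * (t-s)
= 6^2 * (2.3600 - 0.8600)
= 36 * 1.5000
= 54.0000

54.0000


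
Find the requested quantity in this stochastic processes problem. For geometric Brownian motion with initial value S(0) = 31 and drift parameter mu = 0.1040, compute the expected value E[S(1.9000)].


E[S(t)] = S(0) * exp(mu * t)
= 31 * exp(0.1040 * 1.9000)
= 31 * 1.2185
= 37.7727

37.7727


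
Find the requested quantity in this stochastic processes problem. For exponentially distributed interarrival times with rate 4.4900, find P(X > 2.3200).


P(X > t) = exp(-lambda * t)
= exp(-4.4900 * 2.3200)
= exp(-10.4168) = 2.9925e-05

2.9925e-05


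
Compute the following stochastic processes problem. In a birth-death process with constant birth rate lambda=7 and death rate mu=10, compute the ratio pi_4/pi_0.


For birth-death process, pi_n/pi_0 = (lambda/mu)^n
= (7/10)^4
= 0.2401

0.2401


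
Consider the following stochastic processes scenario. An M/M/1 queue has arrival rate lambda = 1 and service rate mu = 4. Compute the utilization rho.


rho = lambda/mu
= 1/4
= 0.2500

0.2500


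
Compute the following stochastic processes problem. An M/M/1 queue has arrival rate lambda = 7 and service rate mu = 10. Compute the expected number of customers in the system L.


rho = 7/10 = 0.7000
L = rho/(1-rho)
= 0.7000/0.3000
= 2.3333

2.3333


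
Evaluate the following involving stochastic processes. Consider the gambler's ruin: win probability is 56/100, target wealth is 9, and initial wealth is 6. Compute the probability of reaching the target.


Gambler's ruin formula:
r = q/p = 0.4400/0.5600 = 0.7857
P(win) = (1 - r^i)/(1 - r^N)
= (1 - 0.7857^6)/(1 - 0.7857^9)
= 0.8632

0.8632


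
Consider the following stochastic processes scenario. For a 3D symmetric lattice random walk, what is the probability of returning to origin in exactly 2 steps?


P(return in 2 steps) = P(reverse first step) = 1/(2d)
= 1/6
= 0.1667

0.1667


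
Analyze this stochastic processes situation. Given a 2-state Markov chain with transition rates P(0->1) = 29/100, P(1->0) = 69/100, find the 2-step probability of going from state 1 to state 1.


Computing P^2 by matrix multiplication.
P = [[0.7100, 0.2900], [0.6900, 0.3100]]
After raising P to the power 2:
P^2(1,1) = 0.2962

0.2962


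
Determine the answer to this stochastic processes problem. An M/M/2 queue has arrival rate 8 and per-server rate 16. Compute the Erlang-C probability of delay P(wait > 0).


a = lambda/mu = 0.5000
rho = a/c = 0.2500
Erlang-C formula applied:
C(c,a) = 0.1000

0.1000


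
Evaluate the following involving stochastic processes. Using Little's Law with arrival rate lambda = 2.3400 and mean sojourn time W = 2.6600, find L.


Little's Law: L = lambda * W
= 2.3400 * 2.6600
= 6.2244

6.2244


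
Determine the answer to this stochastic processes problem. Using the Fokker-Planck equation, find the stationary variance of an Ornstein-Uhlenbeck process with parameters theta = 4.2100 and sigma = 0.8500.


Stationary variance = sigma^2 / (2*theta)
= 0.8500^2 / (2*4.2100)
= 0.7225 / 8.4200
= 0.0858

0.0858


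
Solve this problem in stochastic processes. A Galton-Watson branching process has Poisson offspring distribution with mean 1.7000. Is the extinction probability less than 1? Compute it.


Since mu = 1.7000 > 1, extinction prob q < 1.
Solve s = exp(mu*(s-1)) iteratively.
q = 0.3088

0.3088


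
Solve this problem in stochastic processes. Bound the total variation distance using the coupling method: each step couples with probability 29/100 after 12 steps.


TV distance bound <= (1-delta)^n
= (1 - 0.2900)^12
= 0.7100^12
= 0.0164

0.0164


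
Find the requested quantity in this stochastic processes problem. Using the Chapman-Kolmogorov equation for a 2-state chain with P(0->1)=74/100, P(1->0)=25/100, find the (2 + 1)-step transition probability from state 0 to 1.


P^3 = P^2 * P^1
Computing via matrix multiplication of the transition matrix.
Entry (0,1) of P^3 = 0.7475

0.7475


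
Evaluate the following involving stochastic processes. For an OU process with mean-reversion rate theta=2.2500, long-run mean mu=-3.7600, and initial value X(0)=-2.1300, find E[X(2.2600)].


E[X(t)] = mu + (X(0) - mu)*exp(-theta*t)
= -3.7600 + (-2.1300 - -3.7600)*exp(-2.2500*2.2600)
= -3.7600 + 1.6300 * 0.0062
= -3.7499

-3.7499


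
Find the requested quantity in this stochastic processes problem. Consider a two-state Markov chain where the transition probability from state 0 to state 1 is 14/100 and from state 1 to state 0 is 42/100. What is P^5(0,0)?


Computing P^5 by matrix multiplication.
P = [[0.8600, 0.1400], [0.4200, 0.5800]]
After raising P to the power 5:
P^5(0,0) = 0.7541

0.7541


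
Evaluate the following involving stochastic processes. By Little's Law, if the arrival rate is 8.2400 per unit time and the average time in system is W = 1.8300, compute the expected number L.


Little's Law: L = lambda * W
= 8.2400 * 1.8300
= 15.0792

15.0792


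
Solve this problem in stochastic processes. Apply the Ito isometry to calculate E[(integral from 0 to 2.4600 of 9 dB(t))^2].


By Ito isometry: E[(int f dB)^2] = int f^2 dt
= 9^2 * 2.4600
= 81 * 2.4600 = 199.2600

199.2600


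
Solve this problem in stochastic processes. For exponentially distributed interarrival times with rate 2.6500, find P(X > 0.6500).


P(X > t) = exp(-lambda * t)
= exp(-2.6500 * 0.6500)
= exp(-1.7225) = 0.1786

0.1786


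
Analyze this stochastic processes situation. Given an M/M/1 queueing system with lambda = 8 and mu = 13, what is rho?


rho = lambda/mu
= 8/13
= 0.6154

0.6154


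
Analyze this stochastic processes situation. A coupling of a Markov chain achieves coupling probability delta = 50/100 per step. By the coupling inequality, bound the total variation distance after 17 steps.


TV distance bound <= (1-delta)^n
= (1 - 0.5000)^17
= 0.5000^17
= 7.6294e-06

7.6294e-06


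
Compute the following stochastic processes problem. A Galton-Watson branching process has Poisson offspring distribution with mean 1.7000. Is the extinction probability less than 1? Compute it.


Since mu = 1.7000 > 1, extinction prob q < 1.
Solve s = exp(mu*(s-1)) iteratively.
q = 0.3088

0.3088


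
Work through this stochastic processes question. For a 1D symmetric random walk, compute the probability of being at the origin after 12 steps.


P(S(12) = 0) = C(12,6) / 4^6
= 924 / 4096
= 0.2256

0.2256


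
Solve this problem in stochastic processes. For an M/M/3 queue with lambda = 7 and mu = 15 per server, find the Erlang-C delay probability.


a = lambda/mu = 0.4667
rho = a/c = 0.1556
Erlang-C formula applied:
C(c,a) = 0.0126

0.0126


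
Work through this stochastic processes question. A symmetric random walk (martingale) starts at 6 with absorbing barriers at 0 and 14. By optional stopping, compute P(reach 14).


By optional stopping theorem: E(M at tau) = M(0) = 6
P(hit 14)*14 + P(hit 0)*0 = 6
P(hit 14) = (6 - 0)/(14 - 0) = 3/7 = 0.4286

0.4286


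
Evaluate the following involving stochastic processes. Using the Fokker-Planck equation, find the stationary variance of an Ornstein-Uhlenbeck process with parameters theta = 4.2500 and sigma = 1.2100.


Stationary variance = sigma^2 / (2*theta)
= 1.2100^2 / (2*4.2500)
= 1.4641 / 8.5000
= 0.1722

0.1722


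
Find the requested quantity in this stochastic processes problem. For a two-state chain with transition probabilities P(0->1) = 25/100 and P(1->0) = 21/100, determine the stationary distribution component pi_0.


Stationary distribution: pi_0 = p10/(p01+p10), pi_1 = p01/(p01+p10)
p01 = 0.2500, p10 = 0.2100
pi_0 = 0.4565

0.4565


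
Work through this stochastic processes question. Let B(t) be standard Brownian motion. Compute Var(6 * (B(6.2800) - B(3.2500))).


Var(alpha*(B(t)-B(s))) = alpha^2 * (t-s)
= 6^2 * (6.2800 - 3.2500)
= 36 * 3.0300
= 109.0800

109.0800


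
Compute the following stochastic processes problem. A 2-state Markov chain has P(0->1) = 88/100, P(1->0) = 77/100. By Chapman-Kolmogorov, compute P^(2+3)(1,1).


P^5 = P^2 * P^3
Computing via matrix multiplication of the transition matrix.
Entry (1,1) of P^5 = 0.4792

0.4792


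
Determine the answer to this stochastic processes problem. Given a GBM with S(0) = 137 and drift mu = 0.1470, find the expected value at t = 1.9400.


E[S(t)] = S(0) * exp(mu * t)
= 137 * exp(0.1470 * 1.9400)
= 137 * 1.3300
= 182.2102

182.2102
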